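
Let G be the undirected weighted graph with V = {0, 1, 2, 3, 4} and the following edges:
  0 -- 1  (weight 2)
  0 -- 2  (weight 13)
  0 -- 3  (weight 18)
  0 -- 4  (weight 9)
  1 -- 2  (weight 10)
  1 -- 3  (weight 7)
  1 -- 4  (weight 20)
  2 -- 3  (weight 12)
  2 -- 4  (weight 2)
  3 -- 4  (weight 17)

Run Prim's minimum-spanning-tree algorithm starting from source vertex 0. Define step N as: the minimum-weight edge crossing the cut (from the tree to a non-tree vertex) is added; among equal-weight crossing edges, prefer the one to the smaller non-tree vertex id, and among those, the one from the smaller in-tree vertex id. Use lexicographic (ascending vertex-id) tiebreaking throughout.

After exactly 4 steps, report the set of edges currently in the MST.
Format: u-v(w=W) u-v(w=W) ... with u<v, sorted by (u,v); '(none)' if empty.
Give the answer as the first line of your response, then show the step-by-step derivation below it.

0-1(w=2) 0-4(w=9) 1-3(w=7) 2-4(w=2)

step 1: add edge 0-1 (w=2); MST = {0-1(w=2)}
step 2: add edge 1-3 (w=7); MST = {0-1(w=2) 1-3(w=7)}
step 3: add edge 0-4 (w=9); MST = {0-1(w=2) 0-4(w=9) 1-3(w=7)}
step 4: add edge 2-4 (w=2); MST = {0-1(w=2) 0-4(w=9) 1-3(w=7) 2-4(w=2)}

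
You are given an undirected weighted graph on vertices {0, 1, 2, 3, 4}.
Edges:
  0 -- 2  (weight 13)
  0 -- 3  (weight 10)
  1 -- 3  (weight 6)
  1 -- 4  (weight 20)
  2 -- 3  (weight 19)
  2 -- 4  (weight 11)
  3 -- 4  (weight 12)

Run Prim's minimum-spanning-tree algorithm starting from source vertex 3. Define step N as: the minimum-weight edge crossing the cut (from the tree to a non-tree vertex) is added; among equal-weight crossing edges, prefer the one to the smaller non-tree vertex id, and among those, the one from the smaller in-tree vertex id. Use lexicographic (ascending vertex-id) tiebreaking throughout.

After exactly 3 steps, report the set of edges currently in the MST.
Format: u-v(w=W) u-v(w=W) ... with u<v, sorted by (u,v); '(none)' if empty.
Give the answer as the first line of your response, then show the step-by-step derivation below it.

0-3(w=10) 1-3(w=6) 3-4(w=12)

step 1: add edge 1-3 (w=6); MST = {1-3(w=6)}
step 2: add edge 0-3 (w=10); MST = {0-3(w=10) 1-3(w=6)}
step 3: add edge 3-4 (w=12); MST = {0-3(w=10) 1-3(w=6) 3-4(w=12)}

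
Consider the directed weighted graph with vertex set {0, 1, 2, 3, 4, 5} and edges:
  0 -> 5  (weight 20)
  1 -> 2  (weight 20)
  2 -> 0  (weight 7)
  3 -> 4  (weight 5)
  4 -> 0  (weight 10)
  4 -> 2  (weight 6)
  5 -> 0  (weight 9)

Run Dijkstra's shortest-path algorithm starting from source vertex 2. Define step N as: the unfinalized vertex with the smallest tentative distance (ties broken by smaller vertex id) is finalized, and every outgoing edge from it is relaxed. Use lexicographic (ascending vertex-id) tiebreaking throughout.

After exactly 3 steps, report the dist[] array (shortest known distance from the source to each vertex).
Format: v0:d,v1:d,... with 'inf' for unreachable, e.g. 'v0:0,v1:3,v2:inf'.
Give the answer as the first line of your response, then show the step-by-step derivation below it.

v0:7,v1:inf,v2:0,v3:inf,v4:inf,v5:27

step 1: dist = v0:7,v1:inf,v2:0,v3:inf,v4:inf,v5:inf
step 2: dist = v0:7,v1:inf,v2:0,v3:inf,v4:inf,v5:27
step 3: dist = v0:7,v1:inf,v2:0,v3:inf,v4:inf,v5:27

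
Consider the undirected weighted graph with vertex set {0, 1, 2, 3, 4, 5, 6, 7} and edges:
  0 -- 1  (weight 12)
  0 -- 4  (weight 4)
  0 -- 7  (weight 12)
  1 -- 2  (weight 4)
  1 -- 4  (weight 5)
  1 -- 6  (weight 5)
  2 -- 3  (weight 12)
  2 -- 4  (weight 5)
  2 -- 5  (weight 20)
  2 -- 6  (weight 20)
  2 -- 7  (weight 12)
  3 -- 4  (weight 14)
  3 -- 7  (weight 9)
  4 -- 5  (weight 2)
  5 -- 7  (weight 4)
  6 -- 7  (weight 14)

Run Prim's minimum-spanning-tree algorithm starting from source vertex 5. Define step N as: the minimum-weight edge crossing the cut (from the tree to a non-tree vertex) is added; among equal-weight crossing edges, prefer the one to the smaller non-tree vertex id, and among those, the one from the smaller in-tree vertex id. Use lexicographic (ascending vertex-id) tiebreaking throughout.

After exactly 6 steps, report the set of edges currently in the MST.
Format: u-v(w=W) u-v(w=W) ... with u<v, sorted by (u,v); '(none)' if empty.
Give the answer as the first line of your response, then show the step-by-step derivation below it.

0-4(w=4) 1-2(w=4) 1-4(w=5) 1-6(w=5) 4-5(w=2) 5-7(w=4)

step 1: add edge 4-5 (w=2); MST = {4-5(w=2)}
step 2: add edge 0-4 (w=4); MST = {0-4(w=4) 4-5(w=2)}
step 3: add edge 5-7 (w=4); MST = {0-4(w=4) 4-5(w=2) 5-7(w=4)}
step 4: add edge 1-4 (w=5); MST = {0-4(w=4) 1-4(w=5) 4-5(w=2) 5-7(w=4)}
step 5: add edge 1-2 (w=4); MST = {0-4(w=4) 1-2(w=4) 1-4(w=5) 4-5(w=2) 5-7(w=4)}
step 6: add edge 1-6 (w=5); MST = {0-4(w=4) 1-2(w=4) 1-4(w=5) 1-6(w=5) 4-5(w=2) 5-7(w=4)}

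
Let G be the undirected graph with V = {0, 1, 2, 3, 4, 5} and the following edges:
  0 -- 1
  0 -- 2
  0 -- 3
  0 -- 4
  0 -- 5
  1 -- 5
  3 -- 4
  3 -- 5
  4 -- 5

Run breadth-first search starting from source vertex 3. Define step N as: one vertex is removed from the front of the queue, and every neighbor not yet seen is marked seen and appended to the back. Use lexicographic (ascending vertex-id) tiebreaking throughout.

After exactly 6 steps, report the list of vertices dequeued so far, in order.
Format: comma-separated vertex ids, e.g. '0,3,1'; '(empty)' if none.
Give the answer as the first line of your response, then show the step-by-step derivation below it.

3,0,4,5,1,2

step 1: dequeue 3; queue=[0,4,5]; order=3
step 2: dequeue 0; queue=[4,5,1,2]; order=3,0
step 3: dequeue 4; queue=[5,1,2]; order=3,0,4
step 4: dequeue 5; queue=[1,2]; order=3,0,4,5
step 5: dequeue 1; queue=[2]; order=3,0,4,5,1
step 6: dequeue 2; queue=[(empty)]; order=3,0,4,5,1,2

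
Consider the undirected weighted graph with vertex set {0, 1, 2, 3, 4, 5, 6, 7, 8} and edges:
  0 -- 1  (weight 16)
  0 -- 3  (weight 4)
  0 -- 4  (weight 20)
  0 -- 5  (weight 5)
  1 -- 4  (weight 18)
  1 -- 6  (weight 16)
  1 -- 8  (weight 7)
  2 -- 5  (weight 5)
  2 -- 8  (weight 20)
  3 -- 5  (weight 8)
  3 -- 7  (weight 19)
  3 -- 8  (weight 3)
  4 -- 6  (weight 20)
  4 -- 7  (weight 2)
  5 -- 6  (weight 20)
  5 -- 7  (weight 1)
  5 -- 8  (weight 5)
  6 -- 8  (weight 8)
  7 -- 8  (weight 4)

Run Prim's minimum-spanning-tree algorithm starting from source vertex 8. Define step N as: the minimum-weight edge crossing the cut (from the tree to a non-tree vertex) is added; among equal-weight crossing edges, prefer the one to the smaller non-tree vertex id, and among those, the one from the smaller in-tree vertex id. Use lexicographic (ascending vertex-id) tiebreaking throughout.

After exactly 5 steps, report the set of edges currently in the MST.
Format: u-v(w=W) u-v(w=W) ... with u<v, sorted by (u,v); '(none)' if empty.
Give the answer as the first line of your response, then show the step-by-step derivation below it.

0-3(w=4) 3-8(w=3) 4-7(w=2) 5-7(w=1) 7-8(w=4)

step 1: add edge 3-8 (w=3); MST = {3-8(w=3)}
step 2: add edge 0-3 (w=4); MST = {0-3(w=4) 3-8(w=3)}
step 3: add edge 7-8 (w=4); MST = {0-3(w=4) 3-8(w=3) 7-8(w=4)}
step 4: add edge 5-7 (w=1); MST = {0-3(w=4) 3-8(w=3) 5-7(w=1) 7-8(w=4)}
step 5: add edge 4-7 (w=2); MST = {0-3(w=4) 3-8(w=3) 4-7(w=2) 5-7(w=1) 7-8(w=4)}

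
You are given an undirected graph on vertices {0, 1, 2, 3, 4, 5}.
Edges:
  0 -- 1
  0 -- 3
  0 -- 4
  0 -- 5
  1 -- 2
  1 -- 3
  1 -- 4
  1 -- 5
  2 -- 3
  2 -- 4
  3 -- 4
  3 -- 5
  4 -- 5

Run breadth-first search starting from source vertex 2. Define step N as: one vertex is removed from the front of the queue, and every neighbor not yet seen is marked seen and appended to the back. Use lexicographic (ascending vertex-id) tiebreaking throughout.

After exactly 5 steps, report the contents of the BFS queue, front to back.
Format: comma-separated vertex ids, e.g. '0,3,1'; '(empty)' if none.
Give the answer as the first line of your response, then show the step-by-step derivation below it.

5

step 1: dequeue 2; queue=[1,3,4]; order=2
step 2: dequeue 1; queue=[3,4,0,5]; order=2,1
step 3: dequeue 3; queue=[4,0,5]; order=2,1,3
step 4: dequeue 4; queue=[0,5]; order=2,1,3,4
step 5: dequeue 0; queue=[5]; order=2,1,3,4,0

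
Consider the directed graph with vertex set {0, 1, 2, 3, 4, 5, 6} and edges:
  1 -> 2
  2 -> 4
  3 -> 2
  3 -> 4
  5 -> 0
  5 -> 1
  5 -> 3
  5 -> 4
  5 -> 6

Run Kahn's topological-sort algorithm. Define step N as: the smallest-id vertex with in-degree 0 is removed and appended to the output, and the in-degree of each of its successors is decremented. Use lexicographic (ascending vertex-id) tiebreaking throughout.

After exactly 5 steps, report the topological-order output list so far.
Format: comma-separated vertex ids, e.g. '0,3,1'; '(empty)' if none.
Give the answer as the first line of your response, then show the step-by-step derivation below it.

5,0,1,3,2

step 1: output 5; order=[5]; indeg=(0,0,2,0,2,0,0)
step 2: output 0; order=[5,0]; indeg=(0,0,2,0,2,0,0)
step 3: output 1; order=[5,0,1]; indeg=(0,0,1,0,2,0,0)
step 4: output 3; order=[5,0,1,3]; indeg=(0,0,0,0,1,0,0)
step 5: output 2; order=[5,0,1,3,2]; indeg=(0,0,0,0,0,0,0)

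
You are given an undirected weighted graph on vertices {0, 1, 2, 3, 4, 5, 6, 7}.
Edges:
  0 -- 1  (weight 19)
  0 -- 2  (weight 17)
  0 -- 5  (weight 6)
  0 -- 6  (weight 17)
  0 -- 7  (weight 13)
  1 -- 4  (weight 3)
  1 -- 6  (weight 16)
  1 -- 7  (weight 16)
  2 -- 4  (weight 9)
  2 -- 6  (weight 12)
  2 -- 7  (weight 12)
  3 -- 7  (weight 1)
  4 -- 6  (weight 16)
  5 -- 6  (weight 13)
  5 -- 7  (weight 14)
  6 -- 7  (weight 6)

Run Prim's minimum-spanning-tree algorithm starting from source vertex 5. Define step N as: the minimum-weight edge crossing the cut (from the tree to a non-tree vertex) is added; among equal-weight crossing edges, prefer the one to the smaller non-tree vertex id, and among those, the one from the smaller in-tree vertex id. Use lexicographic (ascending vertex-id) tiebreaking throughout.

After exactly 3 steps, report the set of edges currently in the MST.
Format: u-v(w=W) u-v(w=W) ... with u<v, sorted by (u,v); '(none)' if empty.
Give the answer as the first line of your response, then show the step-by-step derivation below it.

0-5(w=6) 5-6(w=13) 6-7(w=6)

step 1: add edge 0-5 (w=6); MST = {0-5(w=6)}
step 2: add edge 5-6 (w=13); MST = {0-5(w=6) 5-6(w=13)}
step 3: add edge 6-7 (w=6); MST = {0-5(w=6) 5-6(w=13) 6-7(w=6)}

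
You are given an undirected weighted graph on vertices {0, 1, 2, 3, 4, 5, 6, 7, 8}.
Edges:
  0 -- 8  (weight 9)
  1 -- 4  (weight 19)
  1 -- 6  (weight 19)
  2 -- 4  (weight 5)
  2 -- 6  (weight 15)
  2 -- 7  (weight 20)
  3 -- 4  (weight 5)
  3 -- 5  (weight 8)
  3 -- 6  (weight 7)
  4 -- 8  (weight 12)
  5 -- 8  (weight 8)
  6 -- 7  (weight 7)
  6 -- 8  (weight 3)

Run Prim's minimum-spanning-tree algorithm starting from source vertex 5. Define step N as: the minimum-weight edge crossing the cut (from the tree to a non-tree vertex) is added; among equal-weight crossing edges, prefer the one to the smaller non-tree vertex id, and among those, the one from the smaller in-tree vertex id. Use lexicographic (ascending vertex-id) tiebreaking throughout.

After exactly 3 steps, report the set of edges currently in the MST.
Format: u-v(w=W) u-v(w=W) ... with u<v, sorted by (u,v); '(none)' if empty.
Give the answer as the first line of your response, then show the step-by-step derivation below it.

2-4(w=5) 3-4(w=5) 3-5(w=8)

step 1: add edge 3-5 (w=8); MST = {3-5(w=8)}
step 2: add edge 3-4 (w=5); MST = {3-4(w=5) 3-5(w=8)}
step 3: add edge 2-4 (w=5); MST = {2-4(w=5) 3-4(w=5) 3-5(w=8)}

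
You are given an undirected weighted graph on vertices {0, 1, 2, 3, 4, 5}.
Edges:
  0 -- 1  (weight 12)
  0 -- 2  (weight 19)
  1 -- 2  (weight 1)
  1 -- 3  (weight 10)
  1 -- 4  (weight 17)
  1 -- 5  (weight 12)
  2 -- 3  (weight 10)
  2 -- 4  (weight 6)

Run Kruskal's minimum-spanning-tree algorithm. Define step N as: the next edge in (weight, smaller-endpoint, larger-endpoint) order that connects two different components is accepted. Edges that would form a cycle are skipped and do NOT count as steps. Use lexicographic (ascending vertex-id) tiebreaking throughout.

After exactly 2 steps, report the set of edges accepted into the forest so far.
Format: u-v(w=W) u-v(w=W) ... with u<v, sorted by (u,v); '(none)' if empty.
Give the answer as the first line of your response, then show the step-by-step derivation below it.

1-2(w=1) 2-4(w=6)

step 1: add edge 1-2 (w=1); MST = {1-2(w=1)}
step 2: add edge 2-4 (w=6); MST = {1-2(w=1) 2-4(w=6)}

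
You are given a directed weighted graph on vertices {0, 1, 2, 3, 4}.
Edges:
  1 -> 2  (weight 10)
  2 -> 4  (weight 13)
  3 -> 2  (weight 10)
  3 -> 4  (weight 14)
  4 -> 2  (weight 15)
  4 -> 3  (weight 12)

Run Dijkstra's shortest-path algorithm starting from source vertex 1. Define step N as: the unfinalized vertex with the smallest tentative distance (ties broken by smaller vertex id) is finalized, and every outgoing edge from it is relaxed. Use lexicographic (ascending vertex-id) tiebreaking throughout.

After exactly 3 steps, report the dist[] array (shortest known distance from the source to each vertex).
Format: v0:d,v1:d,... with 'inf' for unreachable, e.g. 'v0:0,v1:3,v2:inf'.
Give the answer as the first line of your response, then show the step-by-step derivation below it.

v0:inf,v1:0,v2:10,v3:35,v4:23

step 1: dist = v0:inf,v1:0,v2:10,v3:inf,v4:inf
step 2: dist = v0:inf,v1:0,v2:10,v3:inf,v4:23
step 3: dist = v0:inf,v1:0,v2:10,v3:35,v4:23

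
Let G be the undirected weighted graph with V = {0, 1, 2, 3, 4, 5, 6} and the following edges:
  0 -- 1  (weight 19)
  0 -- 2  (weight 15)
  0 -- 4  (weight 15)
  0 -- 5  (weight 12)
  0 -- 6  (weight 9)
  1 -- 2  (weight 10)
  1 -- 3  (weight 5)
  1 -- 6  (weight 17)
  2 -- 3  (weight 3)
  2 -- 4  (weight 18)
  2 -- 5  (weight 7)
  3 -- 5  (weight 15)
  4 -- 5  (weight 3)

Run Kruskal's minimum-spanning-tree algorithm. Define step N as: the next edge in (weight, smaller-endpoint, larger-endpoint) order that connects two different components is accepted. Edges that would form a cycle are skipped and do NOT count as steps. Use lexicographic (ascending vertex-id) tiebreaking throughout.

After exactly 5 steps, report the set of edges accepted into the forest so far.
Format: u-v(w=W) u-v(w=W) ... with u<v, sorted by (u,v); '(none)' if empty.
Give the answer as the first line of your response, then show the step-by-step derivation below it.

0-6(w=9) 1-3(w=5) 2-3(w=3) 2-5(w=7) 4-5(w=3)

step 1: add edge 2-3 (w=3); MST = {2-3(w=3)}
step 2: add edge 4-5 (w=3); MST = {2-3(w=3) 4-5(w=3)}
step 3: add edge 1-3 (w=5); MST = {1-3(w=5) 2-3(w=3) 4-5(w=3)}
step 4: add edge 2-5 (w=7); MST = {1-3(w=5) 2-3(w=3) 2-5(w=7) 4-5(w=3)}
step 5: add edge 0-6 (w=9); MST = {0-6(w=9) 1-3(w=5) 2-3(w=3) 2-5(w=7) 4-5(w=3)}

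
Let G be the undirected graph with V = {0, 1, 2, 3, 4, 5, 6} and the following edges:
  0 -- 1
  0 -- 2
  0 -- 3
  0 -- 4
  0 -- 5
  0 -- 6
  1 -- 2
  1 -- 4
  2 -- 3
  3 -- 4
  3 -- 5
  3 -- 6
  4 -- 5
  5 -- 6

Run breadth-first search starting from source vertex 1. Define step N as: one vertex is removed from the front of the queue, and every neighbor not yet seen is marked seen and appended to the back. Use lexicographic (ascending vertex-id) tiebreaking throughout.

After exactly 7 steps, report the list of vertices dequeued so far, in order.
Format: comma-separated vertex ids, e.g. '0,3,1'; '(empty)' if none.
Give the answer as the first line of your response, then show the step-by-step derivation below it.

1,0,2,4,3,5,6

step 1: dequeue 1; queue=[0,2,4]; order=1
step 2: dequeue 0; queue=[2,4,3,5,6]; order=1,0
step 3: dequeue 2; queue=[4,3,5,6]; order=1,0,2
step 4: dequeue 4; queue=[3,5,6]; order=1,0,2,4
step 5: dequeue 3; queue=[5,6]; order=1,0,2,4,3
step 6: dequeue 5; queue=[6]; order=1,0,2,4,3,5
step 7: dequeue 6; queue=[(empty)]; order=1,0,2,4,3,5,6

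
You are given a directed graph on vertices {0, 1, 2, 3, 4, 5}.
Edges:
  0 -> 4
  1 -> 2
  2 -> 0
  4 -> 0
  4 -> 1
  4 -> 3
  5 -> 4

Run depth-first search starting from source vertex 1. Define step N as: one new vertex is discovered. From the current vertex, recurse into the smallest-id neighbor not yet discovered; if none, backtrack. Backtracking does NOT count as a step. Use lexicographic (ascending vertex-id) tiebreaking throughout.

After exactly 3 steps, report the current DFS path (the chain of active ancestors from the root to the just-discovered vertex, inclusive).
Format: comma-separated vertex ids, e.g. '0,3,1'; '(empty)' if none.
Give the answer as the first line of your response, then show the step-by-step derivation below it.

1,2,0

step 1: discover 1; path=1; order=1
step 2: discover 2; path=1>2; order=1,2
step 3: discover 0; path=1>2>0; order=1,2,0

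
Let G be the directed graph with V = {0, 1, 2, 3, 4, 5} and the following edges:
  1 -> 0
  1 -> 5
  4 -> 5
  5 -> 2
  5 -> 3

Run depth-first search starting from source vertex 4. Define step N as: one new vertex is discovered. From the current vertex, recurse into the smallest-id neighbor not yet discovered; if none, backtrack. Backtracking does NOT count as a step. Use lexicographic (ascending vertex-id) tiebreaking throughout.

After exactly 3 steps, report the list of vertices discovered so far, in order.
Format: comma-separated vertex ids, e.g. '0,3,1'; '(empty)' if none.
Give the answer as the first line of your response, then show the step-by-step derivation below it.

4,5,2

step 1: discover 4; path=4; order=4
step 2: discover 5; path=4>5; order=4,5
step 3: discover 2; path=4>5>2; order=4,5,2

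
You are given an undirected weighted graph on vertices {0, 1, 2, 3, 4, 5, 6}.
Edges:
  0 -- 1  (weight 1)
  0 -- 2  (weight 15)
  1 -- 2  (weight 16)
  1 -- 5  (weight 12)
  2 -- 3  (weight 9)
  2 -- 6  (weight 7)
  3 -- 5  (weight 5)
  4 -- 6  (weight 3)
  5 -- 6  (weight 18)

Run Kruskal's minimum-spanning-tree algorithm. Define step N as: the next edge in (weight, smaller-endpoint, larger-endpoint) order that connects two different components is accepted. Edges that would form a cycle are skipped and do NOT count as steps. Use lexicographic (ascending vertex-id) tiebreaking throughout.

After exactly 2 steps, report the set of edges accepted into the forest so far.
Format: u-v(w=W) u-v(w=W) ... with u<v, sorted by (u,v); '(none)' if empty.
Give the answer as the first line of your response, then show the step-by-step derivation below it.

0-1(w=1) 4-6(w=3)

step 1: add edge 0-1 (w=1); MST = {0-1(w=1)}
step 2: add edge 4-6 (w=3); MST = {0-1(w=1) 4-6(w=3)}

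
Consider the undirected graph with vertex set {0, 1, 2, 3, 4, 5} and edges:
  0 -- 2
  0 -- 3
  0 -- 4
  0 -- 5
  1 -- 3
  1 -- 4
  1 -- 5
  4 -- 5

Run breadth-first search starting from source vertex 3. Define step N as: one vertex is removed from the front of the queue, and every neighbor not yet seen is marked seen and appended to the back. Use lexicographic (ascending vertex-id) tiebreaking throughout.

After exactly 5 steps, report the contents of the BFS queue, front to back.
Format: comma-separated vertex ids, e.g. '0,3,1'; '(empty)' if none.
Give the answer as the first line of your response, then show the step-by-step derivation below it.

5

step 1: dequeue 3; queue=[0,1]; order=3
step 2: dequeue 0; queue=[1,2,4,5]; order=3,0
step 3: dequeue 1; queue=[2,4,5]; order=3,0,1
step 4: dequeue 2; queue=[4,5]; order=3,0,1,2
step 5: dequeue 4; queue=[5]; order=3,0,1,2,4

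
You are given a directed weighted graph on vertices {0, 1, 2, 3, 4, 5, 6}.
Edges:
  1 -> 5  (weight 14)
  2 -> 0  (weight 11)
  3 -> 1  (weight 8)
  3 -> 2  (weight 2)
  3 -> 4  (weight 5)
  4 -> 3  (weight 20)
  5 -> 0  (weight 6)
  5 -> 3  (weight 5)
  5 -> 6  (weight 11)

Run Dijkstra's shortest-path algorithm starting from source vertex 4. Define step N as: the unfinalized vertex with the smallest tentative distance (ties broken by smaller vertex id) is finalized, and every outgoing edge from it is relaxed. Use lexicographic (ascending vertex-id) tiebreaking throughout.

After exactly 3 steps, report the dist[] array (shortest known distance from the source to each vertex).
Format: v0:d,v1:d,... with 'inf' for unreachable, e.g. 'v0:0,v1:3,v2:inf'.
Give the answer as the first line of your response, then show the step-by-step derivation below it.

v0:33,v1:28,v2:22,v3:20,v4:0,v5:inf,v6:inf

step 1: dist = v0:inf,v1:inf,v2:inf,v3:20,v4:0,v5:inf,v6:inf
step 2: dist = v0:inf,v1:28,v2:22,v3:20,v4:0,v5:inf,v6:inf
step 3: dist = v0:33,v1:28,v2:22,v3:20,v4:0,v5:inf,v6:inf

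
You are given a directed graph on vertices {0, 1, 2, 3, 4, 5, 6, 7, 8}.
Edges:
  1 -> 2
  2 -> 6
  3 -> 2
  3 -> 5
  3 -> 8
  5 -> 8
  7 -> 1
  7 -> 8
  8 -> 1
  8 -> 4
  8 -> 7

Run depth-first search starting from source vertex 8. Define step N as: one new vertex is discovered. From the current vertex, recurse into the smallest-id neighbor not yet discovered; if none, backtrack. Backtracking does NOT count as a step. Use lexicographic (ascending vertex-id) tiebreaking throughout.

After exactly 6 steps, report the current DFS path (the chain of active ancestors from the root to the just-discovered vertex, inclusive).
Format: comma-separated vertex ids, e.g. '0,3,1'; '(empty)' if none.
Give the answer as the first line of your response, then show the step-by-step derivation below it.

8,7

step 1: discover 8; path=8; order=8
step 2: discover 1; path=8>1; order=8,1
step 3: discover 2; path=8>1>2; order=8,1,2
step 4: discover 6; path=8>1>2>6; order=8,1,2,6
step 5: discover 4; path=8>4; order=8,1,2,6,4
step 6: discover 7; path=8>7; order=8,1,2,6,4,7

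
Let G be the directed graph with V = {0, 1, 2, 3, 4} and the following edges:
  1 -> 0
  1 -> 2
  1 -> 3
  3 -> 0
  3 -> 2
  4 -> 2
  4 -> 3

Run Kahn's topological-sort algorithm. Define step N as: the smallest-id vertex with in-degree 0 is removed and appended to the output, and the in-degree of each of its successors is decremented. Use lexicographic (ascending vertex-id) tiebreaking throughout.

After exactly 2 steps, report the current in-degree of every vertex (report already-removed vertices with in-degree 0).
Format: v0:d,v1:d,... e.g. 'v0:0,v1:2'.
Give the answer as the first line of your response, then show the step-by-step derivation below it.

v0:1,v1:0,v2:1,v3:0,v4:0

step 1: output 1; order=[1]; indeg=(1,0,2,1,0)
step 2: output 4; order=[1,4]; indeg=(1,0,1,0,0)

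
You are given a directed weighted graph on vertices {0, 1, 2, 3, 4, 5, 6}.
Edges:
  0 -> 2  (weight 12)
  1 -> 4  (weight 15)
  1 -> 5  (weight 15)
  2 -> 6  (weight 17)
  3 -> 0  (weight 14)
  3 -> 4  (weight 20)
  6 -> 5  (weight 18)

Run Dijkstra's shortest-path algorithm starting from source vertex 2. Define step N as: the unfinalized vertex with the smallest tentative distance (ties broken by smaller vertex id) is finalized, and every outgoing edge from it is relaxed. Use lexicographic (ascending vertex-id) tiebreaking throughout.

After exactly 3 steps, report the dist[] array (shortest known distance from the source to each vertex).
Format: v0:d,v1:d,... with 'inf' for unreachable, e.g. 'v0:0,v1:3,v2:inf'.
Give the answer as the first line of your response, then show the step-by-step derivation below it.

v0:inf,v1:inf,v2:0,v3:inf,v4:inf,v5:35,v6:17

step 1: dist = v0:inf,v1:inf,v2:0,v3:inf,v4:inf,v5:inf,v6:17
step 2: dist = v0:inf,v1:inf,v2:0,v3:inf,v4:inf,v5:35,v6:17
step 3: dist = v0:inf,v1:inf,v2:0,v3:inf,v4:inf,v5:35,v6:17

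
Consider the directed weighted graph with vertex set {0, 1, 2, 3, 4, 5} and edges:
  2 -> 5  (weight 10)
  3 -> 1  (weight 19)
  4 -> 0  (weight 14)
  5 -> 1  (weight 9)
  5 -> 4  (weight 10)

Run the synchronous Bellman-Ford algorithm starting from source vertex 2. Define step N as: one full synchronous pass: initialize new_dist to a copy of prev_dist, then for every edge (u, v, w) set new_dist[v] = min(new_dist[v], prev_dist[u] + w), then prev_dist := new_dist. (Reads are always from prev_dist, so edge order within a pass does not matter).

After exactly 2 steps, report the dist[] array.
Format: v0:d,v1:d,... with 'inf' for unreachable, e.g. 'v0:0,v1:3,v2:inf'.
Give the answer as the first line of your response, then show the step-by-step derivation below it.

v0:inf,v1:19,v2:0,v3:inf,v4:20,v5:10

step 1: dist = v0:inf,v1:inf,v2:0,v3:inf,v4:inf,v5:10
step 2: dist = v0:inf,v1:19,v2:0,v3:inf,v4:20,v5:10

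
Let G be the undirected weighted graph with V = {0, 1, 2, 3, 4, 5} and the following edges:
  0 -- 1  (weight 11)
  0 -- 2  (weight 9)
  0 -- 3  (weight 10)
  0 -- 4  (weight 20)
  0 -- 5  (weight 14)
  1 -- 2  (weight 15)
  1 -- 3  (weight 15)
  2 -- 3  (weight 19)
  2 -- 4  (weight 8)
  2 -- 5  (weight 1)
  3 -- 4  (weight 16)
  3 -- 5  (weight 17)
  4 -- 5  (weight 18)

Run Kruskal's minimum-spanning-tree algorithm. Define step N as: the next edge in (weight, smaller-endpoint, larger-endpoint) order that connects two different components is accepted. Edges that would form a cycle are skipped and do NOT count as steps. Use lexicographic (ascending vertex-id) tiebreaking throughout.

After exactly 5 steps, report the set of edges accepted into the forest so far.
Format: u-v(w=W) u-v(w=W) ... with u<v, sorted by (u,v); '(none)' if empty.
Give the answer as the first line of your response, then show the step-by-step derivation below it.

0-1(w=11) 0-2(w=9) 0-3(w=10) 2-4(w=8) 2-5(w=1)

step 1: add edge 2-5 (w=1); MST = {2-5(w=1)}
step 2: add edge 2-4 (w=8); MST = {2-4(w=8) 2-5(w=1)}
step 3: add edge 0-2 (w=9); MST = {0-2(w=9) 2-4(w=8) 2-5(w=1)}
step 4: add edge 0-3 (w=10); MST = {0-2(w=9) 0-3(w=10) 2-4(w=8) 2-5(w=1)}
step 5: add edge 0-1 (w=11); MST = {0-1(w=11) 0-2(w=9) 0-3(w=10) 2-4(w=8) 2-5(w=1)}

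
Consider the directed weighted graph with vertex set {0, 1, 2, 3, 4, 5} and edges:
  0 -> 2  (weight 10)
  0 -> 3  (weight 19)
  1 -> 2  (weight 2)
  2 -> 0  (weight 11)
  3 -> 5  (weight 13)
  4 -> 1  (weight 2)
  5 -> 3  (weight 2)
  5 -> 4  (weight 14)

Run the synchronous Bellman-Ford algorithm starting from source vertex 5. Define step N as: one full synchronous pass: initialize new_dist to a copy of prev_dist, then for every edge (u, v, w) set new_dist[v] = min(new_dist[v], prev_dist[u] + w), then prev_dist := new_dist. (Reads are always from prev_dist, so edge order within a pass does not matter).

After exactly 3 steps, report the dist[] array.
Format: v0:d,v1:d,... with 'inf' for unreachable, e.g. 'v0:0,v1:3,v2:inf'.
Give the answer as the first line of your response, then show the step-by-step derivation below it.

v0:inf,v1:16,v2:18,v3:2,v4:14,v5:0

step 1: dist = v0:inf,v1:inf,v2:inf,v3:2,v4:14,v5:0
step 2: dist = v0:inf,v1:16,v2:inf,v3:2,v4:14,v5:0
step 3: dist = v0:inf,v1:16,v2:18,v3:2,v4:14,v5:0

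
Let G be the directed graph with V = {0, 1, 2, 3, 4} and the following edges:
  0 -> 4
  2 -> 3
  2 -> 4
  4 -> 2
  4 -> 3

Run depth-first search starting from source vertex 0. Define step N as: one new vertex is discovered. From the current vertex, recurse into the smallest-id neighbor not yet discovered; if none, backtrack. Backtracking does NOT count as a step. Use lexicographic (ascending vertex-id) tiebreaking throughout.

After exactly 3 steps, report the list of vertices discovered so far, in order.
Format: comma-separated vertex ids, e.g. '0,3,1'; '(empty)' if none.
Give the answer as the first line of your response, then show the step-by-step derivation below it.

0,4,2

step 1: discover 0; path=0; order=0
step 2: discover 4; path=0>4; order=0,4
step 3: discover 2; path=0>4>2; order=0,4,2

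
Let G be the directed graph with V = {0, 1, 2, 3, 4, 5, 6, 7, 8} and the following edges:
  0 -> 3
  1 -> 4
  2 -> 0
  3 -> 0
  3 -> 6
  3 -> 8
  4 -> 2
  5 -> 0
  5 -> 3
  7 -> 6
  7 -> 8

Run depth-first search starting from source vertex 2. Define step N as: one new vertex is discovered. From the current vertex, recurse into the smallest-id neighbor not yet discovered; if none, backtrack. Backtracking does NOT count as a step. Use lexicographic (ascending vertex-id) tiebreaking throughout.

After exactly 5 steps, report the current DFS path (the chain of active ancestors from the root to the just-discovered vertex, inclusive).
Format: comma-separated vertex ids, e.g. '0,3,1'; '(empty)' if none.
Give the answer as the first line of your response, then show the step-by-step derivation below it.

2,0,3,8

step 1: discover 2; path=2; order=2
step 2: discover 0; path=2>0; order=2,0
step 3: discover 3; path=2>0>3; order=2,0,3
step 4: discover 6; path=2>0>3>6; order=2,0,3,6
step 5: discover 8; path=2>0>3>8; order=2,0,3,6,8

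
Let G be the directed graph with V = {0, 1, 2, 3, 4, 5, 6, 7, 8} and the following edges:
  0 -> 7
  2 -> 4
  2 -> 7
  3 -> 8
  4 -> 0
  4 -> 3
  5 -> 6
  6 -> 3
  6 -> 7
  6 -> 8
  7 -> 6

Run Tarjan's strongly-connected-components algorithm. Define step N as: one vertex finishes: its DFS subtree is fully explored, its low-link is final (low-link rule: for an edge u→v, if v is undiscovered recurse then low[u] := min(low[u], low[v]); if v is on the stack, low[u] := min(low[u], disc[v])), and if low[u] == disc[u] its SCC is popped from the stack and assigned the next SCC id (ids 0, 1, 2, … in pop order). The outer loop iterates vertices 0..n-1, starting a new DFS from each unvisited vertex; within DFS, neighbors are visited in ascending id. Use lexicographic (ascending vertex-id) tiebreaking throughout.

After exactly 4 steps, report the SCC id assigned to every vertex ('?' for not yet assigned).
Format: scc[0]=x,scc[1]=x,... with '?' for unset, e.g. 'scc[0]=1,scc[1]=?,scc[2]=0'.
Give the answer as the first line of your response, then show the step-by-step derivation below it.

scc[0]=?,scc[1]=?,scc[2]=?,scc[3]=1,scc[4]=?,scc[5]=?,scc[6]=2,scc[7]=2,scc[8]=0

step 1: low=(low[0]=0,low[1]=?,low[2]=?,low[3]=3,low[4]=?,low[5]=?,low[6]=2,low[7]=1,low[8]=4); scc=(scc[0]=?,scc[1]=?,scc[2]=?,scc[3]=?,scc[4]=?,scc[5]=?,scc[6]=?,scc[7]=?,scc[8]=0)
step 2: low=(low[0]=0,low[1]=?,low[2]=?,low[3]=3,low[4]=?,low[5]=?,low[6]=2,low[7]=1,low[8]=4); scc=(scc[0]=?,scc[1]=?,scc[2]=?,scc[3]=1,scc[4]=?,scc[5]=?,scc[6]=?,scc[7]=?,scc[8]=0)
step 3: low=(low[0]=0,low[1]=?,low[2]=?,low[3]=3,low[4]=?,low[5]=?,low[6]=1,low[7]=1,low[8]=4); scc=(scc[0]=?,scc[1]=?,scc[2]=?,scc[3]=1,scc[4]=?,scc[5]=?,scc[6]=?,scc[7]=?,scc[8]=0)
step 4: low=(low[0]=0,low[1]=?,low[2]=?,low[3]=3,low[4]=?,low[5]=?,low[6]=1,low[7]=1,low[8]=4); scc=(scc[0]=?,scc[1]=?,scc[2]=?,scc[3]=1,scc[4]=?,scc[5]=?,scc[6]=2,scc[7]=2,scc[8]=0)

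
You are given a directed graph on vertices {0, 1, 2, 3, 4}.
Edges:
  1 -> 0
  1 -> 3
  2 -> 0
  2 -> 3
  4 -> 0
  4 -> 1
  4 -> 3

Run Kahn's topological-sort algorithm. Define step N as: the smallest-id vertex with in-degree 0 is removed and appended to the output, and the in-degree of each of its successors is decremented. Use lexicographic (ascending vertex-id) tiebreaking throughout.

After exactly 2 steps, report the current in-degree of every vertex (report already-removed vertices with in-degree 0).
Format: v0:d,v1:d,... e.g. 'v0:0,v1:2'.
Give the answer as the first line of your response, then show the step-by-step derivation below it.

v0:1,v1:0,v2:0,v3:1,v4:0

step 1: output 2; order=[2]; indeg=(2,1,0,2,0)
step 2: output 4; order=[2,4]; indeg=(1,0,0,1,0)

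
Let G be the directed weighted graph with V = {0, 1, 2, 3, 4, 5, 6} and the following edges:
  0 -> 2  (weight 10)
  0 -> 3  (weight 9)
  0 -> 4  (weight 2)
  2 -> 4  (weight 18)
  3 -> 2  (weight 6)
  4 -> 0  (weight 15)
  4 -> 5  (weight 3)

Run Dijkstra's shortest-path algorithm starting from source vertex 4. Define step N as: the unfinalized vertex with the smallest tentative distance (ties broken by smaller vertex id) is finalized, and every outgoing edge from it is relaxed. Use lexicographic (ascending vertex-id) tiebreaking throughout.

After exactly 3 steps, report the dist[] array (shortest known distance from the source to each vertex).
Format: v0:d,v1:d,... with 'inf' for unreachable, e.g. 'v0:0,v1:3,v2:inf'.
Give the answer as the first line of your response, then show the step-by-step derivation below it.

v0:15,v1:inf,v2:25,v3:24,v4:0,v5:3,v6:inf

step 1: dist = v0:15,v1:inf,v2:inf,v3:inf,v4:0,v5:3,v6:inf
step 2: dist = v0:15,v1:inf,v2:inf,v3:inf,v4:0,v5:3,v6:inf
step 3: dist = v0:15,v1:inf,v2:25,v3:24,v4:0,v5:3,v6:inf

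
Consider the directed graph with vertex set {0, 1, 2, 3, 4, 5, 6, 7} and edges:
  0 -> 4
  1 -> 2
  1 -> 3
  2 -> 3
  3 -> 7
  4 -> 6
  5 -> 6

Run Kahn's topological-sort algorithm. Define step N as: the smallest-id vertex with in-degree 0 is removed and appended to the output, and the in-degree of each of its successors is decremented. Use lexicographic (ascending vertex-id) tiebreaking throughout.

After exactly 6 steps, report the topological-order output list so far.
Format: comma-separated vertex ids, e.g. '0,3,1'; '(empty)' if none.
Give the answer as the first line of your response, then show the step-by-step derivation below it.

0,1,2,3,4,5

step 1: output 0; order=[0]; indeg=(0,0,1,2,0,0,2,1)
step 2: output 1; order=[0,1]; indeg=(0,0,0,1,0,0,2,1)
step 3: output 2; order=[0,1,2]; indeg=(0,0,0,0,0,0,2,1)
step 4: output 3; order=[0,1,2,3]; indeg=(0,0,0,0,0,0,2,0)
step 5: output 4; order=[0,1,2,3,4]; indeg=(0,0,0,0,0,0,1,0)
step 6: output 5; order=[0,1,2,3,4,5]; indeg=(0,0,0,0,0,0,0,0)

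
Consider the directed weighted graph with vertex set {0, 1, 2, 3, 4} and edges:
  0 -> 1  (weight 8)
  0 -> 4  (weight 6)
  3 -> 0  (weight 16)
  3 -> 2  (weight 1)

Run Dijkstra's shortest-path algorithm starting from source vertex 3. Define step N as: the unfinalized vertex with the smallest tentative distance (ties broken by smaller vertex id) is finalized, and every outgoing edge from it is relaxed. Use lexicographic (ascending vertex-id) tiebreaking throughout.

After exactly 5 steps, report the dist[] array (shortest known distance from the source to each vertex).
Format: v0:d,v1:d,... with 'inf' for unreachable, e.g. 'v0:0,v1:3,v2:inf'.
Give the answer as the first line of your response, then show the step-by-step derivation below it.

v0:16,v1:24,v2:1,v3:0,v4:22

step 1: dist = v0:16,v1:inf,v2:1,v3:0,v4:inf
step 2: dist = v0:16,v1:inf,v2:1,v3:0,v4:inf
step 3: dist = v0:16,v1:24,v2:1,v3:0,v4:22
step 4: dist = v0:16,v1:24,v2:1,v3:0,v4:22
step 5: dist = v0:16,v1:24,v2:1,v3:0,v4:22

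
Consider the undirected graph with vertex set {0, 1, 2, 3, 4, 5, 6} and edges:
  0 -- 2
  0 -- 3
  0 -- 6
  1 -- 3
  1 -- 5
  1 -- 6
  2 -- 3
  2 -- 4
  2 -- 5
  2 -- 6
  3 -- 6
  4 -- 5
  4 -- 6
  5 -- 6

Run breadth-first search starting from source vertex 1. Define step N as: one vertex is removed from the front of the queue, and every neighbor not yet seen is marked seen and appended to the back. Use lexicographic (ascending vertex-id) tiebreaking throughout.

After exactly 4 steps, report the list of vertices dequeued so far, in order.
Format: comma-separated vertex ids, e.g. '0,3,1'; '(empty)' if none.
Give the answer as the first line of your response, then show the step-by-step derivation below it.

1,3,5,6

step 1: dequeue 1; queue=[3,5,6]; order=1
step 2: dequeue 3; queue=[5,6,0,2]; order=1,3
step 3: dequeue 5; queue=[6,0,2,4]; order=1,3,5
step 4: dequeue 6; queue=[0,2,4]; order=1,3,5,6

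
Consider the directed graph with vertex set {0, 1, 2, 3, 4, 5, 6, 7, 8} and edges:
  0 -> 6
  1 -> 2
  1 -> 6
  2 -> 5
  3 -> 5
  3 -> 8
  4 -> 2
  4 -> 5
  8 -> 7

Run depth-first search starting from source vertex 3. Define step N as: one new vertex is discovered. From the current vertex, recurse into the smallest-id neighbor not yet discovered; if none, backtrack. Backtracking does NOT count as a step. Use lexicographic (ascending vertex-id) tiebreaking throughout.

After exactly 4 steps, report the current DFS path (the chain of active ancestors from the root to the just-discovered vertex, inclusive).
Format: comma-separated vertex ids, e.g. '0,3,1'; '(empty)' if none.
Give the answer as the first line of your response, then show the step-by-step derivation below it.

3,8,7

step 1: discover 3; path=3; order=3
step 2: discover 5; path=3>5; order=3,5
step 3: discover 8; path=3>8; order=3,5,8
step 4: discover 7; path=3>8>7; order=3,5,8,7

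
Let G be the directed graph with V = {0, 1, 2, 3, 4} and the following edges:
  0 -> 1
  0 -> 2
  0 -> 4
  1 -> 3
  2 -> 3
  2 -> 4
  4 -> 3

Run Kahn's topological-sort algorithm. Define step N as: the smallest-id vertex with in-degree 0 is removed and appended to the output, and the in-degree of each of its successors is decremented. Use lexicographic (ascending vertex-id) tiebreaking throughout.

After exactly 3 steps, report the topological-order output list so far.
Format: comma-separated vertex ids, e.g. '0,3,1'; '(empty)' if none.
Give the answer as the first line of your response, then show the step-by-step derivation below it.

0,1,2

step 1: output 0; order=[0]; indeg=(0,0,0,3,1)
step 2: output 1; order=[0,1]; indeg=(0,0,0,2,1)
step 3: output 2; order=[0,1,2]; indeg=(0,0,0,1,0)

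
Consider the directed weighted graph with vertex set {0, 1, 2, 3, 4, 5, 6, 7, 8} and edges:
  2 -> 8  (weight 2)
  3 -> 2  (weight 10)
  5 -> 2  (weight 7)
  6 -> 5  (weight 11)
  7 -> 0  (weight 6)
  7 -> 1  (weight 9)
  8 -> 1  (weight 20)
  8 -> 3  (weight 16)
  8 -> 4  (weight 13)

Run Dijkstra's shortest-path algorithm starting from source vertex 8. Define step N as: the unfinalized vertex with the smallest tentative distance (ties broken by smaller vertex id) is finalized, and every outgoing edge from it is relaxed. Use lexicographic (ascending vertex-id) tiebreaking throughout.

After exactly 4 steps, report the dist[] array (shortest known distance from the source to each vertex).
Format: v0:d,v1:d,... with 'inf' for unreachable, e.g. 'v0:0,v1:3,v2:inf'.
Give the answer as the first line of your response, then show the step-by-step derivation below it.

v0:inf,v1:20,v2:26,v3:16,v4:13,v5:inf,v6:inf,v7:inf,v8:0

step 1: dist = v0:inf,v1:20,v2:inf,v3:16,v4:13,v5:inf,v6:inf,v7:inf,v8:0
step 2: dist = v0:inf,v1:20,v2:inf,v3:16,v4:13,v5:inf,v6:inf,v7:inf,v8:0
step 3: dist = v0:inf,v1:20,v2:26,v3:16,v4:13,v5:inf,v6:inf,v7:inf,v8:0
step 4: dist = v0:inf,v1:20,v2:26,v3:16,v4:13,v5:inf,v6:inf,v7:inf,v8:0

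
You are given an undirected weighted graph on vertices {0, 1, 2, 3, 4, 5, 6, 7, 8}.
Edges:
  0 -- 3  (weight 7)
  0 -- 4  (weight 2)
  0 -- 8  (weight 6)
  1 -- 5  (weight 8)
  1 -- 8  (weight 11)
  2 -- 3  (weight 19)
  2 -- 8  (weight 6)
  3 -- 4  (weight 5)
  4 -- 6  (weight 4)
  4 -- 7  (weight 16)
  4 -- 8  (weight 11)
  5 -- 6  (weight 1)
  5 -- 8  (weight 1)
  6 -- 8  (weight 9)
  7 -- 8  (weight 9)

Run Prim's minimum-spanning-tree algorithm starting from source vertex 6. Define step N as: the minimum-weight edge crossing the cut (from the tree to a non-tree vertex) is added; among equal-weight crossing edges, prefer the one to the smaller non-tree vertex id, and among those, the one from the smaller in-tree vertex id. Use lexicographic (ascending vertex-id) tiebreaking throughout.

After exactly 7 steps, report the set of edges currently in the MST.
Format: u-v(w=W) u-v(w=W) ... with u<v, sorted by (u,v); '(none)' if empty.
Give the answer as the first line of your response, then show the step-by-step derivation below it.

0-4(w=2) 1-5(w=8) 2-8(w=6) 3-4(w=5) 4-6(w=4) 5-6(w=1) 5-8(w=1)

step 1: add edge 5-6 (w=1); MST = {5-6(w=1)}
step 2: add edge 5-8 (w=1); MST = {5-6(w=1) 5-8(w=1)}
step 3: add edge 4-6 (w=4); MST = {4-6(w=4) 5-6(w=1) 5-8(w=1)}
step 4: add edge 0-4 (w=2); MST = {0-4(w=2) 4-6(w=4) 5-6(w=1) 5-8(w=1)}
step 5: add edge 3-4 (w=5); MST = {0-4(w=2) 3-4(w=5) 4-6(w=4) 5-6(w=1) 5-8(w=1)}
step 6: add edge 2-8 (w=6); MST = {0-4(w=2) 2-8(w=6) 3-4(w=5) 4-6(w=4) 5-6(w=1) 5-8(w=1)}
step 7: add edge 1-5 (w=8); MST = {0-4(w=2) 1-5(w=8) 2-8(w=6) 3-4(w=5) 4-6(w=4) 5-6(w=1) 5-8(w=1)}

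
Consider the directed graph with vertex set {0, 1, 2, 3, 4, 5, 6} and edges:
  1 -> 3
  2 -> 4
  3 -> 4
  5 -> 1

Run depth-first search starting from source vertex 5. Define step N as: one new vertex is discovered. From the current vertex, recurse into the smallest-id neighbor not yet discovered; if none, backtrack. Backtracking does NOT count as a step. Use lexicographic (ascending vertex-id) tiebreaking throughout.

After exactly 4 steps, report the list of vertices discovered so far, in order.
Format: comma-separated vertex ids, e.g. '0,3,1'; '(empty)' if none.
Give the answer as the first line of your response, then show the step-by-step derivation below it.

5,1,3,4

step 1: discover 5; path=5; order=5
step 2: discover 1; path=5>1; order=5,1
step 3: discover 3; path=5>1>3; order=5,1,3
step 4: discover 4; path=5>1>3>4; order=5,1,3,4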